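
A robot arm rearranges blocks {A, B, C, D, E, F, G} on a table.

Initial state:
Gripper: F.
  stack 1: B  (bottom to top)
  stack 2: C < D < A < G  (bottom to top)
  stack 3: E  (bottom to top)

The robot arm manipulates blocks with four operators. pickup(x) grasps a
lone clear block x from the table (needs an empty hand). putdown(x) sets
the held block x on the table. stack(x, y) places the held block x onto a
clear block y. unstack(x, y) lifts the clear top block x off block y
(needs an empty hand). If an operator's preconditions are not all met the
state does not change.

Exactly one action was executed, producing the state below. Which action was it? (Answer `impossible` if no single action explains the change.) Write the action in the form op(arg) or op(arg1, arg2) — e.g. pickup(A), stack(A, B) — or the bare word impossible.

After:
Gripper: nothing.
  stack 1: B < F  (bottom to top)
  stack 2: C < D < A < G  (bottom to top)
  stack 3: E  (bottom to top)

stack(F, B)

target: towers=[B/F; C/D/A/G; E] holding=-
        putdown(F) → towers=[B; C/D/A/G; E; F] holding=-
       stack(F, B) → towers=[B/F; C/D/A/G; E] holding=-  ← match
       stack(F, G) → towers=[B; C/D/A/G/F; E] holding=-
       stack(F, E) → towers=[B; C/D/A/G; E/F] holding=-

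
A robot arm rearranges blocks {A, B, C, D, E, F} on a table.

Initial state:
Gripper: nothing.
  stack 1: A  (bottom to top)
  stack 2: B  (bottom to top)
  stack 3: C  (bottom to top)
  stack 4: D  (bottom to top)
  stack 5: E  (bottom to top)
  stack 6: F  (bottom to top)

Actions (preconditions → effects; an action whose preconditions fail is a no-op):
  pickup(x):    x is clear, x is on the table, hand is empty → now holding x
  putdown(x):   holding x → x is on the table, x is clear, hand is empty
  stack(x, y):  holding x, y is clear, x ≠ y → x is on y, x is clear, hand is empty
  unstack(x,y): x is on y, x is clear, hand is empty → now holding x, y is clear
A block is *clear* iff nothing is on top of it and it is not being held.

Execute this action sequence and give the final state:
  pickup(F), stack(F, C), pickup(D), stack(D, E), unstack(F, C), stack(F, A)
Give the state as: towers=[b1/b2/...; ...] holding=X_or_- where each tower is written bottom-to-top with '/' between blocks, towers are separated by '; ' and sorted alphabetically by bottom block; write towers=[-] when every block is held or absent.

towers=[A/F; B; C; E/D] holding=-

step 1 (pickup(F)): towers=[A; B; C; D; E] holding=F
step 2 (stack(F, C)): towers=[A; B; C/F; D; E] holding=-
step 3 (pickup(D)): towers=[A; B; C/F; E] holding=D
step 4 (stack(D, E)): towers=[A; B; C/F; E/D] holding=-
step 5 (unstack(F, C)): towers=[A; B; C; E/D] holding=F
step 6 (stack(F, A)): towers=[A/F; B; C; E/D] holding=-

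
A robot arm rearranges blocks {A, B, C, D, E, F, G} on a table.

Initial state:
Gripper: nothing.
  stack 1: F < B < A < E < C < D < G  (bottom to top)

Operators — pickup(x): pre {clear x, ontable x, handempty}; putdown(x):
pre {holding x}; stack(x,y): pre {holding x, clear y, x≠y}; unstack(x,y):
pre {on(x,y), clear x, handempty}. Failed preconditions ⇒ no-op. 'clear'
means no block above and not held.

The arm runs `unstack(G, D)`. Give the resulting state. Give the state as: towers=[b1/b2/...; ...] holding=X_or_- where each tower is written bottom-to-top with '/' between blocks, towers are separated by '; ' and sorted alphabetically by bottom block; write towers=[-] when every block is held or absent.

before: towers=[F/B/A/E/C/D/G] holding=-
pre[unstack(G, D)]: on(G,D) ok, clear(G) ok, handempty ok
all met → apply unstack(G, D)
after:  towers=[F/B/A/E/C/D] holding=G

towers=[F/B/A/E/C/D] holding=G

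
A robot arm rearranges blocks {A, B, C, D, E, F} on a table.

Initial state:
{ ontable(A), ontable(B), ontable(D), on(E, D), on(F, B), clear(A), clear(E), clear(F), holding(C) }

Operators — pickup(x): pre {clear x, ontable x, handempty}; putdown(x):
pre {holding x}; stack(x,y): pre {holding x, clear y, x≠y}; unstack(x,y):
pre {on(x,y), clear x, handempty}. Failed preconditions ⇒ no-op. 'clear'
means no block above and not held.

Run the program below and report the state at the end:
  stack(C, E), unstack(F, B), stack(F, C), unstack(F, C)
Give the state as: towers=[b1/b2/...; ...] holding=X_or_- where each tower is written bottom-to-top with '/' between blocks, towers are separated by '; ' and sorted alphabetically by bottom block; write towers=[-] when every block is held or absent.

step 1 (stack(C, E)): towers=[A; B/F; D/E/C] holding=-
step 2 (unstack(F, B)): towers=[A; B; D/E/C] holding=F
step 3 (stack(F, C)): towers=[A; B; D/E/C/F] holding=-
step 4 (unstack(F, C)): towers=[A; B; D/E/C] holding=F

towers=[A; B; D/E/C] holding=F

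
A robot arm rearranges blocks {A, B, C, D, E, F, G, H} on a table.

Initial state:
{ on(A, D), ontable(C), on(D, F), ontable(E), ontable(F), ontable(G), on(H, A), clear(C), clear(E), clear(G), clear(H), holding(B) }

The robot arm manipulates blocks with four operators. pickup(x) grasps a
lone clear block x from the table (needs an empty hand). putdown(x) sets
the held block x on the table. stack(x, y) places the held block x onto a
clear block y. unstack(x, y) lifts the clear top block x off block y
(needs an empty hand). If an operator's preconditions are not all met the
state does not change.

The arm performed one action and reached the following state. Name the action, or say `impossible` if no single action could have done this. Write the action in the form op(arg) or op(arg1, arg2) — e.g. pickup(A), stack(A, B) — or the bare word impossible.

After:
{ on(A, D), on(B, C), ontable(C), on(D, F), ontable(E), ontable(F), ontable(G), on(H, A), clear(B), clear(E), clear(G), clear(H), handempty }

target: towers=[C/B; E; F/D/A/H; G] holding=-
        putdown(B) → towers=[B; C; E; F/D/A/H; G] holding=-
       stack(B, G) → towers=[C; E; F/D/A/H; G/B] holding=-
       stack(B, E) → towers=[C; E/B; F/D/A/H; G] holding=-
       stack(B, H) → towers=[C; E; F/D/A/H/B; G] holding=-
       stack(B, C) → towers=[C/B; E; F/D/A/H; G] holding=-  ← match

stack(B, C)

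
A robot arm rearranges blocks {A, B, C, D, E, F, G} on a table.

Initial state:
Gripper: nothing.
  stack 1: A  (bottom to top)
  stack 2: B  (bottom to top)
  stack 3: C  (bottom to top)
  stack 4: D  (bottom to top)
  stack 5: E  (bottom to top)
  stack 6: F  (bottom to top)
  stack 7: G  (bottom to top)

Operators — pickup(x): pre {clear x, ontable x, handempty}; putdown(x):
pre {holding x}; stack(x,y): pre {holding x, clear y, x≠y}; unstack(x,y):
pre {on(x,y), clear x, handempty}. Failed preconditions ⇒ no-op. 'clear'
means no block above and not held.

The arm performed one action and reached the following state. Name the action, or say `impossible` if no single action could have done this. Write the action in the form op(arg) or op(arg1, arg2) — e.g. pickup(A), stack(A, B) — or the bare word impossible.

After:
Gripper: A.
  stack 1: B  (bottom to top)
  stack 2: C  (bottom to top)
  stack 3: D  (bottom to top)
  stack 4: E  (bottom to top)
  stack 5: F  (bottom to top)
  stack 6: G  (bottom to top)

target: towers=[B; C; D; E; F; G] holding=A
         pickup(B) → towers=[A; C; D; E; F; G] holding=B
         pickup(F) → towers=[A; B; C; D; E; G] holding=F
         pickup(G) → towers=[A; B; C; D; E; F] holding=G
         pickup(D) → towers=[A; B; C; E; F; G] holding=D
         pickup(A) → towers=[B; C; D; E; F; G] holding=A  ← match
         pickup(E) → towers=[A; B; C; D; F; G] holding=E
         pickup(C) → towers=[A; B; D; E; F; G] holding=C

pickup(A)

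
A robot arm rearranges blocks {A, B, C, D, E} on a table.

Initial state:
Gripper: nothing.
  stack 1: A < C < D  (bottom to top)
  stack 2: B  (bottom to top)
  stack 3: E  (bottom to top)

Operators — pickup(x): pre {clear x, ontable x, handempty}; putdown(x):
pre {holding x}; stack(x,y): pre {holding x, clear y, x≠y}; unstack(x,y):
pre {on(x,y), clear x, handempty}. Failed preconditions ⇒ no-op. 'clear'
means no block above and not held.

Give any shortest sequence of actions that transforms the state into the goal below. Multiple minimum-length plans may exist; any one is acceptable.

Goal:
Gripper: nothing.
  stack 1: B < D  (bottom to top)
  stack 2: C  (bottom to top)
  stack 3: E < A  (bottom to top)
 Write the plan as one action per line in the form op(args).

step 1 (unstack(D, C)): towers=[A/C; B; E] holding=D
step 2 (stack(D, B)): towers=[A/C; B/D; E] holding=-
step 3 (unstack(C, A)): towers=[A; B/D; E] holding=C
step 4 (putdown(C)): towers=[A; B/D; C; E] holding=-
step 5 (pickup(A)): towers=[B/D; C; E] holding=A
step 6 (stack(A, E)): towers=[B/D; C; E/A] holding=-
goal check: towers=[B/D; C; E/A] holding=- — reached (length 6, optimal by BFS)

unstack(D, C)
stack(D, B)
unstack(C, A)
putdown(C)
pickup(A)
stack(A, E)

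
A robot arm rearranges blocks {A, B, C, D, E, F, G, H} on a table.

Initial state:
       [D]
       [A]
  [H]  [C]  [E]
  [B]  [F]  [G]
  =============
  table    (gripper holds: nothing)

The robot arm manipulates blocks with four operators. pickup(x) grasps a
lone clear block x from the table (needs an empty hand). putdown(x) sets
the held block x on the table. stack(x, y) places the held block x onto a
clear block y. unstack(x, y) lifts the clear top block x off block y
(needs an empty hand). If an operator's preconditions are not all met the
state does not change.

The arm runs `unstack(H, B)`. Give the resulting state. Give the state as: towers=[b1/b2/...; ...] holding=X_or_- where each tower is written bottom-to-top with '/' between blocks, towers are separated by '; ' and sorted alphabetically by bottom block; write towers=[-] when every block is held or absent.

before: towers=[B/H; F/C/A/D; G/E] holding=-
pre[unstack(H, B)]: on(H,B) yes, clear(H) yes, handempty yes
all met → apply unstack(H, B)
after:  towers=[B; F/C/A/D; G/E] holding=H

towers=[B; F/C/A/D; G/E] holding=H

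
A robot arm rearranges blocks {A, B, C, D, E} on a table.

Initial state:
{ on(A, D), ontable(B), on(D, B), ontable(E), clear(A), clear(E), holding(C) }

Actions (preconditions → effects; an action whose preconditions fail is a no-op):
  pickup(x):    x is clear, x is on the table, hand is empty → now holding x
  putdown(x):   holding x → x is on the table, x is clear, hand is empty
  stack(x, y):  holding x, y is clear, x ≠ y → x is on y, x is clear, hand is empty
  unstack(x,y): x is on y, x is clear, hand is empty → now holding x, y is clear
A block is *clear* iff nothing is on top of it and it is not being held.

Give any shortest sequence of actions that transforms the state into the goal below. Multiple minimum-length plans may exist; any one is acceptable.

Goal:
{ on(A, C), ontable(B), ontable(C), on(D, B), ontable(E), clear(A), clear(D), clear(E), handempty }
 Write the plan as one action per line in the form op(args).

step 1 (putdown(C)): towers=[B/D/A; C; E] holding=-
step 2 (unstack(A, D)): towers=[B/D; C; E] holding=A
step 3 (stack(A, C)): towers=[B/D; C/A; E] holding=-
goal check: towers=[B/D; C/A; E] holding=- — reached (length 3, optimal by BFS)

putdown(C)
unstack(A, D)
stack(A, C)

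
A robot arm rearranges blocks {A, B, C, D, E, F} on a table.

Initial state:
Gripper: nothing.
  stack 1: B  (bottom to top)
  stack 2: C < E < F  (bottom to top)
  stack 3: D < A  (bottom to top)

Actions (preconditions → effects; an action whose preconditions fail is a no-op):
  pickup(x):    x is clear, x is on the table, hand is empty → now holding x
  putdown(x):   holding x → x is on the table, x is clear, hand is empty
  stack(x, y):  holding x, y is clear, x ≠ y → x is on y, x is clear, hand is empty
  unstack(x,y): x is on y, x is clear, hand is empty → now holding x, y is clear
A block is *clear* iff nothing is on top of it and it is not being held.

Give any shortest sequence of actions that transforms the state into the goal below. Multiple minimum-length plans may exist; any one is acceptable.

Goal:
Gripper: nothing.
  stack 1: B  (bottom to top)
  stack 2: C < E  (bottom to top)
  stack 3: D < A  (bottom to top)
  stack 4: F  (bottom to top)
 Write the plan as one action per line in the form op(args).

step 1 (unstack(F, E)): towers=[B; C/E; D/A] holding=F
step 2 (putdown(F)): towers=[B; C/E; D/A; F] holding=-
goal check: towers=[B; C/E; D/A; F] holding=- — reached (length 2, optimal by BFS)

unstack(F, E)
putdown(F)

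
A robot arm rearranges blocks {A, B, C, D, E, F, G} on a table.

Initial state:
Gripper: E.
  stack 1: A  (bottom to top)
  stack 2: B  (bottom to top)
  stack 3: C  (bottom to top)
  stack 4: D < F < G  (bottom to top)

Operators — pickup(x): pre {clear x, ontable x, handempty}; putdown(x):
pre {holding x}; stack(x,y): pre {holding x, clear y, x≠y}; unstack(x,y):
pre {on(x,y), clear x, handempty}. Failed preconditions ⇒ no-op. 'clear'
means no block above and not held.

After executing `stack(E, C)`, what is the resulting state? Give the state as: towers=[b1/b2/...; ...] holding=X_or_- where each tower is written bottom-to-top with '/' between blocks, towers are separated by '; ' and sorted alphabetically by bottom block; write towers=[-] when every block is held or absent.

before: towers=[A; B; C; D/F/G] holding=E
pre[stack(E, C)]: holding(E) yes, clear(C) yes, E≠C yes
all met → apply stack(E, C)
after:  towers=[A; B; C/E; D/F/G] holding=-

towers=[A; B; C/E; D/F/G] holding=-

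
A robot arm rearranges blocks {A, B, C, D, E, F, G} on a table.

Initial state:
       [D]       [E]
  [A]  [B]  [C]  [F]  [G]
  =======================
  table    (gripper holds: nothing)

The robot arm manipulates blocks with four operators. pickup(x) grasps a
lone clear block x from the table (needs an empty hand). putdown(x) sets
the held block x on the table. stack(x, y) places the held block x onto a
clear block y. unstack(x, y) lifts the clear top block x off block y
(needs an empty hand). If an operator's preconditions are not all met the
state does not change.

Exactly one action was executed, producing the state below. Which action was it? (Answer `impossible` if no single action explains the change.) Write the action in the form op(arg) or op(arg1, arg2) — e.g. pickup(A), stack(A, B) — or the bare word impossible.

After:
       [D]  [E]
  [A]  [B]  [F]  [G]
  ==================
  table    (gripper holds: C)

target: towers=[A; B/D; F/E; G] holding=C
         pickup(G) → towers=[A; B/D; C; F/E] holding=G
     unstack(D, B) → towers=[A; B; C; F/E; G] holding=D
         pickup(A) → towers=[B/D; C; F/E; G] holding=A
     unstack(E, F) → towers=[A; B/D; C; F; G] holding=E
         pickup(C) → towers=[A; B/D; F/E; G] holding=C  ← match

pickup(C)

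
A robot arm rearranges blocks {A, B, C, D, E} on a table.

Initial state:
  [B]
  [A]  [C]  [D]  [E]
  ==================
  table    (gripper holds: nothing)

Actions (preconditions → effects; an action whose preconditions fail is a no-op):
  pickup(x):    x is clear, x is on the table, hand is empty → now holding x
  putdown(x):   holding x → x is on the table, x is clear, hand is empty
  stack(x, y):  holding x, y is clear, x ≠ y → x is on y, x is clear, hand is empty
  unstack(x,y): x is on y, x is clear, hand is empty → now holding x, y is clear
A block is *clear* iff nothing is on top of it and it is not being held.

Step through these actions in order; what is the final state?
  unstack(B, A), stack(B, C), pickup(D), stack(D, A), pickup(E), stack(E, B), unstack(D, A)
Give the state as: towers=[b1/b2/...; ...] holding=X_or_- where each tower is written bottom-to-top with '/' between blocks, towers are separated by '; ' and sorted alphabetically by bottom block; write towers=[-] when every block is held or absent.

step 1 (unstack(B, A)): towers=[A; C; D; E] holding=B
step 2 (stack(B, C)): towers=[A; C/B; D; E] holding=-
step 3 (pickup(D)): towers=[A; C/B; E] holding=D
step 4 (stack(D, A)): towers=[A/D; C/B; E] holding=-
step 5 (pickup(E)): towers=[A/D; C/B] holding=E
step 6 (stack(E, B)): towers=[A/D; C/B/E] holding=-
step 7 (unstack(D, A)): towers=[A; C/B/E] holding=D

towers=[A; C/B/E] holding=D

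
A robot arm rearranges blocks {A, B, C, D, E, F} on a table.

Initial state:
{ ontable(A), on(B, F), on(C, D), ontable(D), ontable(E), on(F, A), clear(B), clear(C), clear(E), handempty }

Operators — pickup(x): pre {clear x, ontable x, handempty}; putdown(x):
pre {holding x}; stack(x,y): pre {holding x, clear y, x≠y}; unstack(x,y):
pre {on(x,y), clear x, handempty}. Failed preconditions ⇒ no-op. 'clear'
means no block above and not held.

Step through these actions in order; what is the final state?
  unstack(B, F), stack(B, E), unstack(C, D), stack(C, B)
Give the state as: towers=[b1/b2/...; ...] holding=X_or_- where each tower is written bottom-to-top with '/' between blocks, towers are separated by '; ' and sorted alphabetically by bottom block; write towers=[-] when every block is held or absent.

towers=[A/F; D; E/B/C] holding=-

step 1 (unstack(B, F)): towers=[A/F; D/C; E] holding=B
step 2 (stack(B, E)): towers=[A/F; D/C; E/B] holding=-
step 3 (unstack(C, D)): towers=[A/F; D; E/B] holding=C
step 4 (stack(C, B)): towers=[A/F; D; E/B/C] holding=-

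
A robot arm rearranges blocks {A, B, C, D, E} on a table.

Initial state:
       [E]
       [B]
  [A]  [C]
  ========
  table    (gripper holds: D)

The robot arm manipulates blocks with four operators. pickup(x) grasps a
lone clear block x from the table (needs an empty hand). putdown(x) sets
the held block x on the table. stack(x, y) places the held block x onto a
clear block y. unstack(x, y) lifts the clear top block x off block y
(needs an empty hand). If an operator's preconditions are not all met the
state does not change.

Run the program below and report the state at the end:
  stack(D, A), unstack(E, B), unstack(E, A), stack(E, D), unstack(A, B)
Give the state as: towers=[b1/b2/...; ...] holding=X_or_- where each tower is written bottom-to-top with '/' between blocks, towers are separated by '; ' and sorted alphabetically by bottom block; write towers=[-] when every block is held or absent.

towers=[A/D/E; C/B] holding=-

step 1 (stack(D, A)): towers=[A/D; C/B/E] holding=-
step 2 (unstack(E, B)): towers=[A/D; C/B] holding=E
step 3 (unstack(E, A)) [no-op]: towers=[A/D; C/B] holding=E
step 4 (stack(E, D)): towers=[A/D/E; C/B] holding=-
step 5 (unstack(A, B)) [no-op]: towers=[A/D/E; C/B] holding=-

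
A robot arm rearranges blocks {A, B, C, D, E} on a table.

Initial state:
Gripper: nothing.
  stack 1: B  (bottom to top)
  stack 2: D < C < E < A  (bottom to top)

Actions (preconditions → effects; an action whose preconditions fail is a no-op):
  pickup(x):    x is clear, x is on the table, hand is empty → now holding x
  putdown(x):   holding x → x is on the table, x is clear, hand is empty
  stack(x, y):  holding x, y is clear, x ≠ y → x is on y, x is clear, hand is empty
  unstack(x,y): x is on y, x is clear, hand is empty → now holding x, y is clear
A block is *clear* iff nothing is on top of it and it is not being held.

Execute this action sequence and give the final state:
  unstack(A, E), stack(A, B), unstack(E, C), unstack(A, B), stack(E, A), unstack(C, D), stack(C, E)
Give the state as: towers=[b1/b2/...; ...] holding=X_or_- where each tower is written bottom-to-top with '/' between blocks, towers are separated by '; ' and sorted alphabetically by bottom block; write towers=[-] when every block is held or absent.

step 1 (unstack(A, E)): towers=[B; D/C/E] holding=A
step 2 (stack(A, B)): towers=[B/A; D/C/E] holding=-
step 3 (unstack(E, C)): towers=[B/A; D/C] holding=E
step 4 (unstack(A, B)) [no-op]: towers=[B/A; D/C] holding=E
step 5 (stack(E, A)): towers=[B/A/E; D/C] holding=-
step 6 (unstack(C, D)): towers=[B/A/E; D] holding=C
step 7 (stack(C, E)): towers=[B/A/E/C; D] holding=-

towers=[B/A/E/C; D] holding=-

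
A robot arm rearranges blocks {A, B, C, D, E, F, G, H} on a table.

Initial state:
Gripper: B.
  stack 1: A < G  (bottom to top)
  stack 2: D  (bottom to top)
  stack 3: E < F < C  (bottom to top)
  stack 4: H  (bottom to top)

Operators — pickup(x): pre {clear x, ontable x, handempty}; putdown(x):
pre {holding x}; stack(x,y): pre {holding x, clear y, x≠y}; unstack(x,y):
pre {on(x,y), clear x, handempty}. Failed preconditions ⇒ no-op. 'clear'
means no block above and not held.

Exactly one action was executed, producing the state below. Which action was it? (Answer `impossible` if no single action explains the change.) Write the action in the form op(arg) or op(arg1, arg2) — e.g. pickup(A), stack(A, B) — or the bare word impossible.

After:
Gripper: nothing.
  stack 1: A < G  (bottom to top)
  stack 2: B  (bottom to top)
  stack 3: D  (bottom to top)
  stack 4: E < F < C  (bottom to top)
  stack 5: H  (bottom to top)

putdown(B)

target: towers=[A/G; B; D; E/F/C; H] holding=-
        putdown(B) → towers=[A/G; B; D; E/F/C; H] holding=-  ← match
       stack(B, G) → towers=[A/G/B; D; E/F/C; H] holding=-
       stack(B, H) → towers=[A/G; D; E/F/C; H/B] holding=-
       stack(B, D) → towers=[A/G; D/B; E/F/C; H] holding=-
       stack(B, C) → towers=[A/G; D; E/F/C/B; H] holding=-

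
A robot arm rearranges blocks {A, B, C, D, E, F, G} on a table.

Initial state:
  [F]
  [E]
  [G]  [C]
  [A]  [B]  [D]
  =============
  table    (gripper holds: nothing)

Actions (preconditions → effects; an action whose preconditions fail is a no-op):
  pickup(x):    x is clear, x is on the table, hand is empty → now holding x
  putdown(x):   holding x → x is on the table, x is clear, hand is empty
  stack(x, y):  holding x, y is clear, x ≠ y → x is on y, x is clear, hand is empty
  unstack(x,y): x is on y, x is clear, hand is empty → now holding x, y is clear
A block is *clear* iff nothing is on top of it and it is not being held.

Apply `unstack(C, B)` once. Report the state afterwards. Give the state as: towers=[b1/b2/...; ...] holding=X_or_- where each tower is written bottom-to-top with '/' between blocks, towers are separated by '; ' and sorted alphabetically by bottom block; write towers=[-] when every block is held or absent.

towers=[A/G/E/F; B; D] holding=C

before: towers=[A/G/E/F; B/C; D] holding=-
pre[unstack(C, B)]: on(C,B) yes, clear(C) yes, handempty yes
all met → apply unstack(C, B)
after:  towers=[A/G/E/F; B; D] holding=C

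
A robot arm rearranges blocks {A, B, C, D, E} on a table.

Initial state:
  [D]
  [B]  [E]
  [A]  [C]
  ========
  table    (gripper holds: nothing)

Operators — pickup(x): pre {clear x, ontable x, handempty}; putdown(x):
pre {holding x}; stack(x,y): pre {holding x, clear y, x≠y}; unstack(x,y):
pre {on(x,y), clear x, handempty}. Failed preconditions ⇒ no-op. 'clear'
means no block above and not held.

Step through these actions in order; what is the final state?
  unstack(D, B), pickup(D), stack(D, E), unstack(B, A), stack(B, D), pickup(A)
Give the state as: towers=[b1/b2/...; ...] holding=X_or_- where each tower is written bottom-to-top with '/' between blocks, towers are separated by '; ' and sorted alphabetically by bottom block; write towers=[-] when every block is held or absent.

step 1 (unstack(D, B)): towers=[A/B; C/E] holding=D
step 2 (pickup(D)) [no-op]: towers=[A/B; C/E] holding=D
step 3 (stack(D, E)): towers=[A/B; C/E/D] holding=-
step 4 (unstack(B, A)): towers=[A; C/E/D] holding=B
step 5 (stack(B, D)): towers=[A; C/E/D/B] holding=-
step 6 (pickup(A)): towers=[C/E/D/B] holding=A

towers=[C/E/D/B] holding=A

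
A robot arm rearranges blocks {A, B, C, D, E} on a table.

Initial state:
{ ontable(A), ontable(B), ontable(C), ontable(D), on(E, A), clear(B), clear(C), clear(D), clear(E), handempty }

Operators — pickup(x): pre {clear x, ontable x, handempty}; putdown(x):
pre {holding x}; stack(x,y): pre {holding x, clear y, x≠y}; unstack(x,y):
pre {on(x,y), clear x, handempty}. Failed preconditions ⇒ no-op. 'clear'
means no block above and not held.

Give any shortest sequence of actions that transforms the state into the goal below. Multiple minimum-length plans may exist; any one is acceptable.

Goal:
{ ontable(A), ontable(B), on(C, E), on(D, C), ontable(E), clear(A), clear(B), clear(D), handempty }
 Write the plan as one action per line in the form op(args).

step 1 (unstack(E, A)): towers=[A; B; C; D] holding=E
step 2 (putdown(E)): towers=[A; B; C; D; E] holding=-
step 3 (pickup(C)): towers=[A; B; D; E] holding=C
step 4 (stack(C, E)): towers=[A; B; D; E/C] holding=-
step 5 (pickup(D)): towers=[A; B; E/C] holding=D
step 6 (stack(D, C)): towers=[A; B; E/C/D] holding=-
goal check: towers=[A; B; E/C/D] holding=- — reached (length 6, optimal by BFS)

unstack(E, A)
putdown(E)
pickup(C)
stack(C, E)
pickup(D)
stack(D, C)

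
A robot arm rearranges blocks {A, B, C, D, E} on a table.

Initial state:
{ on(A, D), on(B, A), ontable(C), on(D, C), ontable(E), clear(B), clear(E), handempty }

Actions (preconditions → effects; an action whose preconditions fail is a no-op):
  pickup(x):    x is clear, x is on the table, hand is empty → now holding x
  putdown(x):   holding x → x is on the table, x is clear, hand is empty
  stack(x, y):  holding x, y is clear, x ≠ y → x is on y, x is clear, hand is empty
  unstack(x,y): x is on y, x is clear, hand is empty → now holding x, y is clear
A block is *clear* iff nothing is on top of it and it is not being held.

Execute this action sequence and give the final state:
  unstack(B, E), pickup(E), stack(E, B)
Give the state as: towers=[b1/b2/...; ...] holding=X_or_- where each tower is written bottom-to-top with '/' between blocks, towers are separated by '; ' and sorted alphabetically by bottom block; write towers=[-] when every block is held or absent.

step 1 (unstack(B, E)) [no-op]: towers=[C/D/A/B; E] holding=-
step 2 (pickup(E)): towers=[C/D/A/B] holding=E
step 3 (stack(E, B)): towers=[C/D/A/B/E] holding=-

towers=[C/D/A/B/E] holding=-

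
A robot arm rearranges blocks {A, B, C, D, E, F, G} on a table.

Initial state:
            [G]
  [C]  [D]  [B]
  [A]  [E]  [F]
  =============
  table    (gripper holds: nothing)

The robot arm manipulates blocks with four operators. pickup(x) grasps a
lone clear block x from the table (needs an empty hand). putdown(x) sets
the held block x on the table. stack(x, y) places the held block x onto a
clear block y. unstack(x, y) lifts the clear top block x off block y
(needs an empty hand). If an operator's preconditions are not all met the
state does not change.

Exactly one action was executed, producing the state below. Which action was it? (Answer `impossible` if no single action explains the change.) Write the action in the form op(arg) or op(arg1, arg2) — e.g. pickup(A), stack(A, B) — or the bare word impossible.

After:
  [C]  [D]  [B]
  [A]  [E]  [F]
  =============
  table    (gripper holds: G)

target: towers=[A/C; E/D; F/B] holding=G
     unstack(G, B) → towers=[A/C; E/D; F/B] holding=G  ← match
     unstack(D, E) → towers=[A/C; E; F/B/G] holding=D
     unstack(C, A) → towers=[A; E/D; F/B/G] holding=C

unstack(G, B)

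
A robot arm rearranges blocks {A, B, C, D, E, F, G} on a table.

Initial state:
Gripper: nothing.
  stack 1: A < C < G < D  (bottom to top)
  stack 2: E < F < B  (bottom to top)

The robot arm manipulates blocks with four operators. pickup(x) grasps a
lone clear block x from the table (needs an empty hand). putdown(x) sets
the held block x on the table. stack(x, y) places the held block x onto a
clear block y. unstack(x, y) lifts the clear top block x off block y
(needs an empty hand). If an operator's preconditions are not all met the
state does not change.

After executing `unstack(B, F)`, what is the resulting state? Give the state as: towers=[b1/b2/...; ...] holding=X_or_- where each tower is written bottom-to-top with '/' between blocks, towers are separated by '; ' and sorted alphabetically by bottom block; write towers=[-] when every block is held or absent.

before: towers=[A/C/G/D; E/F/B] holding=-
pre[unstack(B, F)]: on(B,F) yes, clear(B) yes, handempty yes
all met → apply unstack(B, F)
after:  towers=[A/C/G/D; E/F] holding=B

towers=[A/C/G/D; E/F] holding=B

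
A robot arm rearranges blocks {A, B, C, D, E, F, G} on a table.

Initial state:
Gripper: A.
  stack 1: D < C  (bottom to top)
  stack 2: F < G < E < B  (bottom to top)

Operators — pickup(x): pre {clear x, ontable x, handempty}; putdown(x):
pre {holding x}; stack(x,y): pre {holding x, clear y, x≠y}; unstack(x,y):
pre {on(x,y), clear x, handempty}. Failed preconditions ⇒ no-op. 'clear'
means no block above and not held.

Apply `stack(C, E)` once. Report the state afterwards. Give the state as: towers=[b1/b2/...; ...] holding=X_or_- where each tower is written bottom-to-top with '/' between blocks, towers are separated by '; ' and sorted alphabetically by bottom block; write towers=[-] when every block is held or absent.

towers=[D/C; F/G/E/B] holding=A

before: towers=[D/C; F/G/E/B] holding=A
pre[stack(C, E)]: holding(C) fail, clear(E) fail, C≠E ok
holding(C), clear(E) unmet → stack(C, E) is a no-op
after:  towers=[D/C; F/G/E/B] holding=A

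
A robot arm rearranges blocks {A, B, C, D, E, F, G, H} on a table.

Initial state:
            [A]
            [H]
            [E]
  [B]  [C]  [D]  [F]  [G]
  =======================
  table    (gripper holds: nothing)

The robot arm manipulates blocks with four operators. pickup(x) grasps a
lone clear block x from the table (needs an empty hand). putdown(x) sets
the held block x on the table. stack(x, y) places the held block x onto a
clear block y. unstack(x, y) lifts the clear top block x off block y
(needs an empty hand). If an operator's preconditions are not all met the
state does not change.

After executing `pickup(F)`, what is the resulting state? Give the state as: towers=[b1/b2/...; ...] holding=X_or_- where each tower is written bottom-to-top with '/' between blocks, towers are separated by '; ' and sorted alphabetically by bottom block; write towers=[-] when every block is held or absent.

before: towers=[B; C; D/E/H/A; F; G] holding=-
pre[pickup(F)]: clear(F) yes, ontable(F) yes, handempty yes
all met → apply pickup(F)
after:  towers=[B; C; D/E/H/A; G] holding=F

towers=[B; C; D/E/H/A; G] holding=F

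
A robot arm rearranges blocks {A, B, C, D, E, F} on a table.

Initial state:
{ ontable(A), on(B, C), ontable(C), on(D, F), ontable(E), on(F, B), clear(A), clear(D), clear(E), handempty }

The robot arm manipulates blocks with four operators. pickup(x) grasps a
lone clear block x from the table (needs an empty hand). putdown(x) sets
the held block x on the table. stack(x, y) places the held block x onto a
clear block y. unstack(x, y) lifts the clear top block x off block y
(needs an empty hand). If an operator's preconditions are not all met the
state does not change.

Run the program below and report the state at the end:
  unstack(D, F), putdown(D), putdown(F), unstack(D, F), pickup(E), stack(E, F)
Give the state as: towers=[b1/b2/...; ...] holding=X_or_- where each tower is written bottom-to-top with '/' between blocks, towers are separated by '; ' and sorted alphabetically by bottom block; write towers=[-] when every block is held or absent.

step 1 (unstack(D, F)): towers=[A; C/B/F; E] holding=D
step 2 (putdown(D)): towers=[A; C/B/F; D; E] holding=-
step 3 (putdown(F)) [no-op]: towers=[A; C/B/F; D; E] holding=-
step 4 (unstack(D, F)) [no-op]: towers=[A; C/B/F; D; E] holding=-
step 5 (pickup(E)): towers=[A; C/B/F; D] holding=E
step 6 (stack(E, F)): towers=[A; C/B/F/E; D] holding=-

towers=[A; C/B/F/E; D] holding=-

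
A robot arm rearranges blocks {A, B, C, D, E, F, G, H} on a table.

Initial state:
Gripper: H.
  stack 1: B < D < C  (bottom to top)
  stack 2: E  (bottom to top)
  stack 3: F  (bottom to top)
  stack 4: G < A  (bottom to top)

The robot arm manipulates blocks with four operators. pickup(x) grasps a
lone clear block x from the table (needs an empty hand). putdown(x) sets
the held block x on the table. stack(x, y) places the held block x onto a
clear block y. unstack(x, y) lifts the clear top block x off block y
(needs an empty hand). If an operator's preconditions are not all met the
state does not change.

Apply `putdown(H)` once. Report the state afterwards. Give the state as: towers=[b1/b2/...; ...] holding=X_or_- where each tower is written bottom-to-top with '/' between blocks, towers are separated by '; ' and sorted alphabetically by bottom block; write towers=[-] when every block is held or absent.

towers=[B/D/C; E; F; G/A; H] holding=-

before: towers=[B/D/C; E; F; G/A] holding=H
pre[putdown(H)]: holding(H) ok
all met → apply putdown(H)
after:  towers=[B/D/C; E; F; G/A; H] holding=-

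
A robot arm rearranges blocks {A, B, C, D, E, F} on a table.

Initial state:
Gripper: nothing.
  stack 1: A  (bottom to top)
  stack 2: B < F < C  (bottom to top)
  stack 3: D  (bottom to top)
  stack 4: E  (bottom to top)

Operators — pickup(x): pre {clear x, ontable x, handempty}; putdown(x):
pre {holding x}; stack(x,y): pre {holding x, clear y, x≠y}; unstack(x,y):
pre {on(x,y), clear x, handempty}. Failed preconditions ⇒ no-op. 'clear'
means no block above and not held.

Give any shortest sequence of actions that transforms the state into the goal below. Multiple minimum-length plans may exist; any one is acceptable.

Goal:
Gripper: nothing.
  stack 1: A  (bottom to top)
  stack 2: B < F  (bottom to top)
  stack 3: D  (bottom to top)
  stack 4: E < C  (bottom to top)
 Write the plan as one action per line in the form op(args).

step 1 (unstack(C, F)): towers=[A; B/F; D; E] holding=C
step 2 (stack(C, E)): towers=[A; B/F; D; E/C] holding=-
goal check: towers=[A; B/F; D; E/C] holding=- — reached (length 2, optimal by BFS)

unstack(C, F)
stack(C, E)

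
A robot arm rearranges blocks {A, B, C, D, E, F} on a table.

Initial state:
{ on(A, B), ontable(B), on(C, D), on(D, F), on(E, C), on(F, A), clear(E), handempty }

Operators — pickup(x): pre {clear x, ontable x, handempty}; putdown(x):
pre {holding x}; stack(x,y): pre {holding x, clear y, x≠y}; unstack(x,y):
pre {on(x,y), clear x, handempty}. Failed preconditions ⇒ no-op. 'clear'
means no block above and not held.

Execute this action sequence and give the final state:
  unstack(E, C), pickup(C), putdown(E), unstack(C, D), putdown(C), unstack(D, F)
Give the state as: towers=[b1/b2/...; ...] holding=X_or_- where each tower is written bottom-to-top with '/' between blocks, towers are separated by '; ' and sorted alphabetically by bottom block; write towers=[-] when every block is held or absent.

step 1 (unstack(E, C)): towers=[B/A/F/D/C] holding=E
step 2 (pickup(C)) [no-op]: towers=[B/A/F/D/C] holding=E
step 3 (putdown(E)): towers=[B/A/F/D/C; E] holding=-
step 4 (unstack(C, D)): towers=[B/A/F/D; E] holding=C
step 5 (putdown(C)): towers=[B/A/F/D; C; E] holding=-
step 6 (unstack(D, F)): towers=[B/A/F; C; E] holding=D

towers=[B/A/F; C; E] holding=D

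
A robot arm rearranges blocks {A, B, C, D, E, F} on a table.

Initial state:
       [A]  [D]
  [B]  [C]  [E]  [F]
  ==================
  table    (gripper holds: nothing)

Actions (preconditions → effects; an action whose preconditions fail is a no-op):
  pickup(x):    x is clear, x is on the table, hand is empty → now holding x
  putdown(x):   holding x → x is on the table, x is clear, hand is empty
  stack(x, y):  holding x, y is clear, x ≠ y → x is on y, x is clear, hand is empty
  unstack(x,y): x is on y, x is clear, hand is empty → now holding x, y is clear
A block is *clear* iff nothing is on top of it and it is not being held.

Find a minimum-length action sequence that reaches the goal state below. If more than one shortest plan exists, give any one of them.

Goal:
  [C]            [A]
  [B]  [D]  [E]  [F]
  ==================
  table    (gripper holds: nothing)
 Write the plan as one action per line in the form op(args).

unstack(D, E)
putdown(D)
unstack(A, C)
stack(A, F)
pickup(C)
stack(C, B)

step 1 (unstack(D, E)): towers=[B; C/A; E; F] holding=D
step 2 (putdown(D)): towers=[B; C/A; D; E; F] holding=-
step 3 (unstack(A, C)): towers=[B; C; D; E; F] holding=A
step 4 (stack(A, F)): towers=[B; C; D; E; F/A] holding=-
step 5 (pickup(C)): towers=[B; D; E; F/A] holding=C
step 6 (stack(C, B)): towers=[B/C; D; E; F/A] holding=-
goal check: towers=[B/C; D; E; F/A] holding=- — reached (length 6, optimal by BFS)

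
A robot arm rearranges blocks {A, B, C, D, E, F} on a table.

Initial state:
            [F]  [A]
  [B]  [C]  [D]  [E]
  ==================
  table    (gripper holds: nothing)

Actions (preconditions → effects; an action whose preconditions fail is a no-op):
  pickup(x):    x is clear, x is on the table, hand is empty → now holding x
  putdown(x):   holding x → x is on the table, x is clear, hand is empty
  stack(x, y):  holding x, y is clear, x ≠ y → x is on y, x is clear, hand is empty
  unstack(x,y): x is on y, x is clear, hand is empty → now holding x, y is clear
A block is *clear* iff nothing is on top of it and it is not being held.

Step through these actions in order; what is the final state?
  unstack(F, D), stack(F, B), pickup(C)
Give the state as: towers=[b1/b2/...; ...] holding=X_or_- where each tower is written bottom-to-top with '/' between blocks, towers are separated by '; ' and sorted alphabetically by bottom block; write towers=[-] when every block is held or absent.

step 1 (unstack(F, D)): towers=[B; C; D; E/A] holding=F
step 2 (stack(F, B)): towers=[B/F; C; D; E/A] holding=-
step 3 (pickup(C)): towers=[B/F; D; E/A] holding=C

towers=[B/F; D; E/A] holding=C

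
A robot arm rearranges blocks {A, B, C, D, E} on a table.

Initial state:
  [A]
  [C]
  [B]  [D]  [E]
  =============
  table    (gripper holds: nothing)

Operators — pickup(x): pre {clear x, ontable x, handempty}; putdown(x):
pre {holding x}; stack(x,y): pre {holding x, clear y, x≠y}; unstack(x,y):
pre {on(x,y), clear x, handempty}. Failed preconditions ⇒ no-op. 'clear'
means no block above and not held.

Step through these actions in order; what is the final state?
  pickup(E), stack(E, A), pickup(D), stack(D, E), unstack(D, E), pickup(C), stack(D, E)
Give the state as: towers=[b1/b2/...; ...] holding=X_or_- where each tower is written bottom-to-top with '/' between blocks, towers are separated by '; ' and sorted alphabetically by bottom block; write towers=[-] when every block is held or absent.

step 1 (pickup(E)): towers=[B/C/A; D] holding=E
step 2 (stack(E, A)): towers=[B/C/A/E; D] holding=-
step 3 (pickup(D)): towers=[B/C/A/E] holding=D
step 4 (stack(D, E)): towers=[B/C/A/E/D] holding=-
step 5 (unstack(D, E)): towers=[B/C/A/E] holding=D
step 6 (pickup(C)) [no-op]: towers=[B/C/A/E] holding=D
step 7 (stack(D, E)): towers=[B/C/A/E/D] holding=-

towers=[B/C/A/E/D] holding=-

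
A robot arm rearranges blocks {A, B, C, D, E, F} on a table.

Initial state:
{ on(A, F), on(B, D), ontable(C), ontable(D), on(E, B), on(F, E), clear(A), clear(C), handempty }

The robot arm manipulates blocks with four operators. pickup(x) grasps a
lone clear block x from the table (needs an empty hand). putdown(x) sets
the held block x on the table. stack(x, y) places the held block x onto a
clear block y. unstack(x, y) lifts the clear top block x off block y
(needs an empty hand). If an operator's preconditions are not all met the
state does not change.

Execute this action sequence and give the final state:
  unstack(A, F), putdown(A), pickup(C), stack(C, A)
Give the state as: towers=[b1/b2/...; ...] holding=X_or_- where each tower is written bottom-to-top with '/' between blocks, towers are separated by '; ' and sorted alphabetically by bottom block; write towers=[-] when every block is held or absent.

towers=[A/C; D/B/E/F] holding=-

step 1 (unstack(A, F)): towers=[C; D/B/E/F] holding=A
step 2 (putdown(A)): towers=[A; C; D/B/E/F] holding=-
step 3 (pickup(C)): towers=[A; D/B/E/F] holding=C
step 4 (stack(C, A)): towers=[A/C; D/B/E/F] holding=-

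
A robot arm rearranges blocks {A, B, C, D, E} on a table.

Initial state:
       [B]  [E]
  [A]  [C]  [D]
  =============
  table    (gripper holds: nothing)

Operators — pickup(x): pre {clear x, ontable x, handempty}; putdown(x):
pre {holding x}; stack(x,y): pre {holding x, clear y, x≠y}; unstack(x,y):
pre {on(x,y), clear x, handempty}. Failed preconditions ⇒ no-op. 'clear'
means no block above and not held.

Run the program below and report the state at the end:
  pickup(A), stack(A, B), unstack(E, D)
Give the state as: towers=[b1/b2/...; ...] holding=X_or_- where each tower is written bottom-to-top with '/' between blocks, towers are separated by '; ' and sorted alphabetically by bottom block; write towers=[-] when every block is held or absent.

towers=[C/B/A; D] holding=E

step 1 (pickup(A)): towers=[C/B; D/E] holding=A
step 2 (stack(A, B)): towers=[C/B/A; D/E] holding=-
step 3 (unstack(E, D)): towers=[C/B/A; D] holding=E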